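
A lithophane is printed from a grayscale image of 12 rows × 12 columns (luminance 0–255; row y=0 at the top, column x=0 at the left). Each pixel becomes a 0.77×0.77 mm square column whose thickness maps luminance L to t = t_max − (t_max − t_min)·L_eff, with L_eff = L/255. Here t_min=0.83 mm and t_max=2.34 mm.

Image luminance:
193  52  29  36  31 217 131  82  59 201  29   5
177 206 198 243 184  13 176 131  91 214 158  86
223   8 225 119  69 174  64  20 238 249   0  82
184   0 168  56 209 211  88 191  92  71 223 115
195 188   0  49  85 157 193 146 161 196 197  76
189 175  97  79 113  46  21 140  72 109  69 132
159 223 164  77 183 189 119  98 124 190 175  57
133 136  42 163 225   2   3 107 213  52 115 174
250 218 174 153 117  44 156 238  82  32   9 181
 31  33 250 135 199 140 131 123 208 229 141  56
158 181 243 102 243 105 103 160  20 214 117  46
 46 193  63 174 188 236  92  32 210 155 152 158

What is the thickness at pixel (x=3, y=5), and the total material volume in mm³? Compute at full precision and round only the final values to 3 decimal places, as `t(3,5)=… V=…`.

span = t_max - t_min = 2.34 - 0.83 = 1.510
L(3,5) = 79, L_eff = 79/255 = 0.309804
t(3,5) = 2.34 - 1.510·0.309804 = 1.872
Σt over all 12·12 pixels = 192041/850 ≈ 225.9305882
V = pitch²·Σt = 0.77²·192041/850 = 133.954

t(3,5)=1.872 V=133.954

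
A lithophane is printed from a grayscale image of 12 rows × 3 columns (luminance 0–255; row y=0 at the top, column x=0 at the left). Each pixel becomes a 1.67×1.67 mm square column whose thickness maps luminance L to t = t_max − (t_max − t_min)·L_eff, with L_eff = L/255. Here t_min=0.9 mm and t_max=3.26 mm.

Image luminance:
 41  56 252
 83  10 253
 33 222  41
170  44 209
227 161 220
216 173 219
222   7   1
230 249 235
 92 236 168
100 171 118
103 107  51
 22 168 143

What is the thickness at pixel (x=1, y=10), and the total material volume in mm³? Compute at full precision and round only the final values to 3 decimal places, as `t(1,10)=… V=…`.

span = t_max - t_min = 3.26 - 0.9 = 2.360
L(1,10) = 107, L_eff = 107/255 = 0.419608
t(1,10) = 3.26 - 2.360·0.419608 = 2.270
Σt over all 12·3 pixels = 450043/6375 ≈ 70.5949804
V = pitch²·Σt = 1.67²·450043/6375 = 196.882

t(1,10)=2.270 V=196.882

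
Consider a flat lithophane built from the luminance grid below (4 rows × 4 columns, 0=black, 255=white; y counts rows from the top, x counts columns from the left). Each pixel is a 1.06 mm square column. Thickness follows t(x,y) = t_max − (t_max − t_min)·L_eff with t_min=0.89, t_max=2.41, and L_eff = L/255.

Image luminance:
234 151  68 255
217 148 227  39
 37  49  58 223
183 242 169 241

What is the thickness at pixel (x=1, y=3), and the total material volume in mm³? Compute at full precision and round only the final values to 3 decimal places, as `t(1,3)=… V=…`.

span = t_max - t_min = 2.41 - 0.89 = 1.520
L(1,3) = 242, L_eff = 242/255 = 0.949020
t(1,3) = 2.41 - 1.520·0.949020 = 0.967
Σt over all 4·4 pixels = 49754/2125 ≈ 23.4136471
V = pitch²·Σt = 1.06²·49754/2125 = 26.308

t(1,3)=0.967 V=26.308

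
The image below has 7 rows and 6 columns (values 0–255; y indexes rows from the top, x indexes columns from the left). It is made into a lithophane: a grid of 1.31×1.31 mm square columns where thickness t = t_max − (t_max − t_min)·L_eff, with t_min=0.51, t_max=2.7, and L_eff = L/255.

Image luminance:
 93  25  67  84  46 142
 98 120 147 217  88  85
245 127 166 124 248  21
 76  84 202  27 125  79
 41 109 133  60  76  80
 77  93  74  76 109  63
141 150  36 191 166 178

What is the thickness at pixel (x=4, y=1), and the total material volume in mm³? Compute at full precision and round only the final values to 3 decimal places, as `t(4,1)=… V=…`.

t(4,1)=1.944 V=126.972

span = t_max - t_min = 2.7 - 0.51 = 2.190
L(4,1) = 88, L_eff = 88/255 = 0.345098
t(4,1) = 2.7 - 2.190·0.345098 = 1.944
Σt over all 7·6 pixels = 628903/8500 ≈ 73.9885882
V = pitch²·Σt = 1.31²·628903/8500 = 126.972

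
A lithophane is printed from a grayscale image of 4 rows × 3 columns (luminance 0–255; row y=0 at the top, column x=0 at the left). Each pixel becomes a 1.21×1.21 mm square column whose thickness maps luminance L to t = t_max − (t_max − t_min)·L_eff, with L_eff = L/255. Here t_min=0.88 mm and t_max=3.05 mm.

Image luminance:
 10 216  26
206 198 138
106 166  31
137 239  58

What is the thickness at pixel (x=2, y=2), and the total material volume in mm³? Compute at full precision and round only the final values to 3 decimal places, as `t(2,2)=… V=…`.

t(2,2)=2.786 V=34.511

span = t_max - t_min = 3.05 - 0.88 = 2.170
L(2,2) = 31, L_eff = 31/255 = 0.121569
t(2,2) = 3.05 - 2.170·0.121569 = 2.786
Σt over all 4·3 pixels = 601073/25500 ≈ 23.5714902
V = pitch²·Σt = 1.21²·601073/25500 = 34.511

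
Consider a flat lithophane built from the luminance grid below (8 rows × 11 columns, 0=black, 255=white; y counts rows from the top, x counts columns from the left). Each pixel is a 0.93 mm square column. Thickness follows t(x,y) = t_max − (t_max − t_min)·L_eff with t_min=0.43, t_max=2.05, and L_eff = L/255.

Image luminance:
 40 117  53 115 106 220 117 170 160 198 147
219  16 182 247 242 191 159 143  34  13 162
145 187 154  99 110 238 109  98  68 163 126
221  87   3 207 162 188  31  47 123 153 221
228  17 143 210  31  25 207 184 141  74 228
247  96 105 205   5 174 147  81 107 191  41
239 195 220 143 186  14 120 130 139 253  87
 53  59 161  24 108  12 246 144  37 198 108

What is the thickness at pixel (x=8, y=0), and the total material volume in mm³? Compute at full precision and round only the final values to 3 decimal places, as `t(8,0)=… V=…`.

span = t_max - t_min = 2.05 - 0.43 = 1.620
L(8,0) = 160, L_eff = 160/255 = 0.627451
t(8,0) = 2.05 - 1.620·0.627451 = 1.034
Σt over all 8·11 pixels = 224671/2125 ≈ 105.7275294
V = pitch²·Σt = 0.93²·224671/2125 = 91.444

t(8,0)=1.034 V=91.444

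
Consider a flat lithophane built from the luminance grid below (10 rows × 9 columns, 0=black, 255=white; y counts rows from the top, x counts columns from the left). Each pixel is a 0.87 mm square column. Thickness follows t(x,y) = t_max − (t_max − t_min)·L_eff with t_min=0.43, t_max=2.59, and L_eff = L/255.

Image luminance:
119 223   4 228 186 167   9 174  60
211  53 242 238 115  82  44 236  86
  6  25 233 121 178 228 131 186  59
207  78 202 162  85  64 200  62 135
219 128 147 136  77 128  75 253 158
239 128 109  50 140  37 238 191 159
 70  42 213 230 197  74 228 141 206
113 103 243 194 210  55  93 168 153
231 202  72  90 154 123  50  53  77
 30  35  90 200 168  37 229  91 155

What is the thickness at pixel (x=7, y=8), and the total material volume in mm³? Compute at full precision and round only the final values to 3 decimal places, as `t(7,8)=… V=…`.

span = t_max - t_min = 2.59 - 0.43 = 2.160
L(7,8) = 53, L_eff = 53/255 = 0.207843
t(7,8) = 2.59 - 2.160·0.207843 = 2.141
Σt over all 10·9 pixels = 548919/4250 ≈ 129.1574118
V = pitch²·Σt = 0.87²·548919/4250 = 97.759

t(7,8)=2.141 V=97.759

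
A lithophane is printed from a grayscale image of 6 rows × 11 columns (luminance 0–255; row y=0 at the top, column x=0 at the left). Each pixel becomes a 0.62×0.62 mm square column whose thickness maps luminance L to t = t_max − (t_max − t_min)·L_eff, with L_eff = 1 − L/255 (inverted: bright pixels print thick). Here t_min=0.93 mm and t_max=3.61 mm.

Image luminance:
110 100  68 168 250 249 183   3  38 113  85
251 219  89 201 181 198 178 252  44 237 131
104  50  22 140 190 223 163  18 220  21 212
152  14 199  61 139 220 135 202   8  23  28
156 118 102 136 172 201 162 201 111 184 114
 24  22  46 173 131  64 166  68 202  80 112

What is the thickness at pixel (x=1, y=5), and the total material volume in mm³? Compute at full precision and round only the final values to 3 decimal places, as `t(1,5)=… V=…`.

span = t_max - t_min = 3.61 - 0.93 = 2.680
L(1,5) = 22, L_eff = 1 - 22/255 = 0.913725 (inverted)
t(1,5) = 3.61 - 2.680·0.913725 = 1.161
Σt over all 6·11 pixels = 646651/4250 ≈ 152.1531765
V = pitch²·Σt = 0.62²·646651/4250 = 58.488

t(1,5)=1.161 V=58.488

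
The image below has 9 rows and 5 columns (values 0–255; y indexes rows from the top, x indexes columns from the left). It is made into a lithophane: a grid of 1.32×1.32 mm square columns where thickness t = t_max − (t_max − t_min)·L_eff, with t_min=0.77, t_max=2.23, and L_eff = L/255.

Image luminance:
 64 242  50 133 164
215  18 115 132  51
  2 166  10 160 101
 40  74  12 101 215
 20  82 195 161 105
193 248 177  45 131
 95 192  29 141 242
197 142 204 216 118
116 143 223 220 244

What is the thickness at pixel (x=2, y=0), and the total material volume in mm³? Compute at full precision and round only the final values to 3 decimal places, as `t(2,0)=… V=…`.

span = t_max - t_min = 2.23 - 0.77 = 1.460
L(2,0) = 50, L_eff = 50/255 = 0.196078
t(2,0) = 2.23 - 1.460·0.196078 = 1.944
Σt over all 9·5 pixels = 1691101/25500 ≈ 66.3176863
V = pitch²·Σt = 1.32²·1691101/25500 = 115.552

t(2,0)=1.944 V=115.552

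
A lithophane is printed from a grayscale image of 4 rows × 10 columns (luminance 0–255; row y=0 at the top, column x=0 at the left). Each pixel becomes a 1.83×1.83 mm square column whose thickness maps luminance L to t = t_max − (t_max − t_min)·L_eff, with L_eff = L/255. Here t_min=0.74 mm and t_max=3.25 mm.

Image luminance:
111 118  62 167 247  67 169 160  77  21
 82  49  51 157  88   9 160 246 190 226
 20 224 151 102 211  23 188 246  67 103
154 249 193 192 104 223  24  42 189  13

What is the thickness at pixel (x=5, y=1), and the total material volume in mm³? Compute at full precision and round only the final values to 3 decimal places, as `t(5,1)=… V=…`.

span = t_max - t_min = 3.25 - 0.74 = 2.510
L(5,1) = 9, L_eff = 9/255 = 0.035294
t(5,1) = 3.25 - 2.510·0.035294 = 3.161
Σt over all 4·10 pixels = 26881/340 ≈ 79.0617647
V = pitch²·Σt = 1.83²·26881/340 = 264.770

t(5,1)=3.161 V=264.770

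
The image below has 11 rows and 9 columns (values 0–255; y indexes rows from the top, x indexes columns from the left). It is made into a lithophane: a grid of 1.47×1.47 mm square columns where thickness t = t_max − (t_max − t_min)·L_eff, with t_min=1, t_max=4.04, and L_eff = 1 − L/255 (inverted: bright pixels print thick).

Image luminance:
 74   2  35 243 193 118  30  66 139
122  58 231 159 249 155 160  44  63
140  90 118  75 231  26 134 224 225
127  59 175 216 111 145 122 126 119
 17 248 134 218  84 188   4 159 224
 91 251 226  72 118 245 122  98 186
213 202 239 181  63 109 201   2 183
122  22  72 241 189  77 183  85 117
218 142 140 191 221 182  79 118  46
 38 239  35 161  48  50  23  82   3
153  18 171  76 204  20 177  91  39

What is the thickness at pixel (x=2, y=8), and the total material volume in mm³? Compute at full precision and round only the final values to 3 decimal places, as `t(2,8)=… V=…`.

t(2,8)=2.669 V=542.515

span = t_max - t_min = 4.04 - 1 = 3.040
L(2,8) = 140, L_eff = 1 - 140/255 = 0.450980 (inverted)
t(2,8) = 4.04 - 3.040·0.450980 = 2.669
Σt over all 11·9 pixels = 320101/1275 ≈ 251.0596078
V = pitch²·Σt = 1.47²·320101/1275 = 542.515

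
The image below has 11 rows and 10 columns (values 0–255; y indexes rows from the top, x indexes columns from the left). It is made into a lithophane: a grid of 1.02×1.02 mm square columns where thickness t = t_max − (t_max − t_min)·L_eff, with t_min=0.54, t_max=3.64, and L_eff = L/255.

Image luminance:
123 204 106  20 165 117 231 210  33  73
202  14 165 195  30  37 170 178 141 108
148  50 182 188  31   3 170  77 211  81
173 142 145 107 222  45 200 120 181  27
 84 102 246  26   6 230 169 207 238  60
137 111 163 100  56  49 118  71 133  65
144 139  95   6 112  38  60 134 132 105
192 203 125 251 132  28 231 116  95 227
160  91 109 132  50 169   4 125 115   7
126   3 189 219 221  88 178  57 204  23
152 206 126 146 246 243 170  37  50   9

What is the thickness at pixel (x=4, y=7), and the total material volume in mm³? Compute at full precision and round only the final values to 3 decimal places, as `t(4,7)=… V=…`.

span = t_max - t_min = 3.64 - 0.54 = 3.100
L(4,7) = 132, L_eff = 132/255 = 0.517647
t(4,7) = 3.64 - 3.100·0.517647 = 2.035
Σt over all 11·10 pixels = 299462/1275 ≈ 234.8721569
V = pitch²·Σt = 1.02²·299462/1275 = 244.361

t(4,7)=2.035 V=244.361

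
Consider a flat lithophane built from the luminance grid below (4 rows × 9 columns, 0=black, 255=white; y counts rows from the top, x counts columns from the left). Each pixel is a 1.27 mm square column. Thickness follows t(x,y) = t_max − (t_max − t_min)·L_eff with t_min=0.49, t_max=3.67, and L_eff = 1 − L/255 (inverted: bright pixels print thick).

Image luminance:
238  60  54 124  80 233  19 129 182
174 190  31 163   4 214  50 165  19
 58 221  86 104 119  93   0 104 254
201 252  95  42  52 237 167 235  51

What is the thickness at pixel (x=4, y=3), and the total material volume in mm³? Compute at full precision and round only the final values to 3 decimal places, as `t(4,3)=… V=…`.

t(4,3)=1.138 V=118.964

span = t_max - t_min = 3.67 - 0.49 = 3.180
L(4,3) = 52, L_eff = 1 - 52/255 = 0.796078 (inverted)
t(4,3) = 3.67 - 3.180·0.796078 = 1.138
Σt over all 4·9 pixels = 31347/425 ≈ 73.7576471
V = pitch²·Σt = 1.27²·31347/425 = 118.964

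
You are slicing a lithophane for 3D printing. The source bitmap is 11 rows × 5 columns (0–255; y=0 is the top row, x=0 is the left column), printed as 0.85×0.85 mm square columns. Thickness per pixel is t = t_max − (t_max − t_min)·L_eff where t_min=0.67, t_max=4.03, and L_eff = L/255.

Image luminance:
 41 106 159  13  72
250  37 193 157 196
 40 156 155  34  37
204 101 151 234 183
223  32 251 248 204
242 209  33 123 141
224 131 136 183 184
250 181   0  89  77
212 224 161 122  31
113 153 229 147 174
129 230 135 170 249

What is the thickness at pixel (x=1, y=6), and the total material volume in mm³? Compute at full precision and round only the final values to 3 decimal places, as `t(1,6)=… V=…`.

t(1,6)=2.304 V=82.468

span = t_max - t_min = 4.03 - 0.67 = 3.360
L(1,6) = 131, L_eff = 131/255 = 0.513725
t(1,6) = 4.03 - 3.360·0.513725 = 2.304
Σt over all 11·5 pixels = 970217/8500 ≈ 114.1431765
V = pitch²·Σt = 0.85²·970217/8500 = 82.468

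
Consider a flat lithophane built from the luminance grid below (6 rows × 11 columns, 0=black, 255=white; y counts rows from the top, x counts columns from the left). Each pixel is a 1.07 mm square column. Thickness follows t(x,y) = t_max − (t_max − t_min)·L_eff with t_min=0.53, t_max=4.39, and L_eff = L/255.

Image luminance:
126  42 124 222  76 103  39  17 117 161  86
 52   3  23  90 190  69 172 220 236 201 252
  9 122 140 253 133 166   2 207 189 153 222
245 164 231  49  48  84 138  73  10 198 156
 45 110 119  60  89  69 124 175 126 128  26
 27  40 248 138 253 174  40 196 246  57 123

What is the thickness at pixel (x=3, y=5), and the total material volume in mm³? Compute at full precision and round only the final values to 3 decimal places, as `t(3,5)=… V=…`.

t(3,5)=2.301 V=189.161

span = t_max - t_min = 4.39 - 0.53 = 3.860
L(3,5) = 138, L_eff = 138/255 = 0.541176
t(3,5) = 4.39 - 3.860·0.541176 = 2.301
Σt over all 6·11 pixels = 702189/4250 ≈ 165.2209412
V = pitch²·Σt = 1.07²·702189/4250 = 189.161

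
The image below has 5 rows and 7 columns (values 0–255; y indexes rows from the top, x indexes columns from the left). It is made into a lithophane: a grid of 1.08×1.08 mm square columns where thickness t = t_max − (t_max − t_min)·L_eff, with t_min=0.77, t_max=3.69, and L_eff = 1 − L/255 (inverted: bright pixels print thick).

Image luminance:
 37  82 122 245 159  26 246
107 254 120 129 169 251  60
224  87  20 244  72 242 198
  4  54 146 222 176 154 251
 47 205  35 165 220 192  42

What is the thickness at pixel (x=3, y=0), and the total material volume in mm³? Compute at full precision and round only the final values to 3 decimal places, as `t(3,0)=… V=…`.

span = t_max - t_min = 3.69 - 0.77 = 2.920
L(3,0) = 245, L_eff = 1 - 245/255 = 0.039216 (inverted)
t(3,0) = 3.69 - 2.920·0.039216 = 3.575
Σt over all 5·7 pixels = 716423/8500 ≈ 84.2850588
V = pitch²·Σt = 1.08²·716423/8500 = 98.310

t(3,0)=3.575 V=98.310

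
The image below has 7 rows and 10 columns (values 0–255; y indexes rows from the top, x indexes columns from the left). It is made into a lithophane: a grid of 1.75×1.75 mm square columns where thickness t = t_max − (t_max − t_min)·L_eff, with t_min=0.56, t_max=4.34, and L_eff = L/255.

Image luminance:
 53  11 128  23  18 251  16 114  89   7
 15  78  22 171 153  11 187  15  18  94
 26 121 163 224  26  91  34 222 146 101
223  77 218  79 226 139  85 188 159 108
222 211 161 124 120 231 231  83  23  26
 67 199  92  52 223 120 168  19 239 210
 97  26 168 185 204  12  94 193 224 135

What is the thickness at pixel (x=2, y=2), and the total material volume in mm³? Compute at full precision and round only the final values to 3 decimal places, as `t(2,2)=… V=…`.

t(2,2)=1.924 V=554.091

span = t_max - t_min = 4.34 - 0.56 = 3.780
L(2,2) = 163, L_eff = 163/255 = 0.639216
t(2,2) = 4.34 - 3.780·0.639216 = 1.924
Σt over all 7·10 pixels = 768943/4250 ≈ 180.9277647
V = pitch²·Σt = 1.75²·768943/4250 = 554.091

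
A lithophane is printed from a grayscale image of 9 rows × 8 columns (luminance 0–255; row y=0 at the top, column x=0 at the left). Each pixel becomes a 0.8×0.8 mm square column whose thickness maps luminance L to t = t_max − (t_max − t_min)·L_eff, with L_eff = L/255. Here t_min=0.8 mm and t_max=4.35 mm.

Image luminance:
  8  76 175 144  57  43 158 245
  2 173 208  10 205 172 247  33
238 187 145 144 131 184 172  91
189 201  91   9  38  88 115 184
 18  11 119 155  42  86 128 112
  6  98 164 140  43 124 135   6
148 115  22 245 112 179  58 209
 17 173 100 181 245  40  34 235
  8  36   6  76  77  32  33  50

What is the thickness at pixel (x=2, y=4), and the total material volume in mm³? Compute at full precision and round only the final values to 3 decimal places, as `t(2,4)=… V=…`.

t(2,4)=2.693 V=129.339

span = t_max - t_min = 4.35 - 0.8 = 3.550
L(2,4) = 119, L_eff = 119/255 = 0.466667
t(2,4) = 4.35 - 3.550·0.466667 = 2.693
Σt over all 9·8 pixels = 1030669/5100 ≈ 202.0919608
V = pitch²·Σt = 0.8²·1030669/5100 = 129.339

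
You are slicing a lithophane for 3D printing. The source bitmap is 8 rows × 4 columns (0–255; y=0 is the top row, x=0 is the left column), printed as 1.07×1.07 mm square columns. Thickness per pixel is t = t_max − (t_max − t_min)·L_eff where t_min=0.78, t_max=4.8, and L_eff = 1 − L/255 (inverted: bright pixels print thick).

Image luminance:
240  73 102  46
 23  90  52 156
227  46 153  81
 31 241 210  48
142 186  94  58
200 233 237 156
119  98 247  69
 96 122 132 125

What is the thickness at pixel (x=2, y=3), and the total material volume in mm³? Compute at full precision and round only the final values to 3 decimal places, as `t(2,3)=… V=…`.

t(2,3)=4.091 V=103.173

span = t_max - t_min = 4.8 - 0.78 = 4.020
L(2,3) = 210, L_eff = 1 - 210/255 = 0.176471 (inverted)
t(2,3) = 4.8 - 4.020·0.176471 = 4.091
Σt over all 8·4 pixels = 382991/4250 ≈ 90.1155294
V = pitch²·Σt = 1.07²·382991/4250 = 103.173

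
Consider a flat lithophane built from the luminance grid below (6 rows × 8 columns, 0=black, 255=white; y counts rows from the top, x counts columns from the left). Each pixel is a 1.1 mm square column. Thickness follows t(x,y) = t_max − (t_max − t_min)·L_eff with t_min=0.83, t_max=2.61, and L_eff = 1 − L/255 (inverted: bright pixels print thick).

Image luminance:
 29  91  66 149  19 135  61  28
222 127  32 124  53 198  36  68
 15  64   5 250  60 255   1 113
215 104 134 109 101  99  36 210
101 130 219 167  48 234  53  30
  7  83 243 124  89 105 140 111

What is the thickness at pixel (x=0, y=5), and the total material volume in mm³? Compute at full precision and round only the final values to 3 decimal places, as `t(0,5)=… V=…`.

span = t_max - t_min = 2.61 - 0.83 = 1.780
L(0,5) = 7, L_eff = 1 - 7/255 = 0.972549 (inverted)
t(0,5) = 2.61 - 1.780·0.972549 = 0.879
Σt over all 6·8 pixels = 961237/12750 ≈ 75.3911373
V = pitch²·Σt = 1.1²·961237/12750 = 91.223

t(0,5)=0.879 V=91.223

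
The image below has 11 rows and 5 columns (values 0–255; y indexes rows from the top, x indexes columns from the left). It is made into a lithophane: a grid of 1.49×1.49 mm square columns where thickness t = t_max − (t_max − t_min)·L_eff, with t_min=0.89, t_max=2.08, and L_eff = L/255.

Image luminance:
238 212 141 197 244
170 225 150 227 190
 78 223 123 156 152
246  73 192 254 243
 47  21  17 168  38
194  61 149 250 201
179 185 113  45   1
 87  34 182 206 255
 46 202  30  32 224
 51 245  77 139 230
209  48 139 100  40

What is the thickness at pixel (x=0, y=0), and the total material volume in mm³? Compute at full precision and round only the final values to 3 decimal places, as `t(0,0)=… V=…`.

span = t_max - t_min = 2.08 - 0.89 = 1.190
L(0,0) = 238, L_eff = 238/255 = 0.933333
t(0,0) = 2.08 - 1.190·0.933333 = 0.969
Σt over all 11·5 pixels = 115747/1500 ≈ 77.1646667
V = pitch²·Σt = 1.49²·115747/1500 = 171.313

t(0,0)=0.969 V=171.313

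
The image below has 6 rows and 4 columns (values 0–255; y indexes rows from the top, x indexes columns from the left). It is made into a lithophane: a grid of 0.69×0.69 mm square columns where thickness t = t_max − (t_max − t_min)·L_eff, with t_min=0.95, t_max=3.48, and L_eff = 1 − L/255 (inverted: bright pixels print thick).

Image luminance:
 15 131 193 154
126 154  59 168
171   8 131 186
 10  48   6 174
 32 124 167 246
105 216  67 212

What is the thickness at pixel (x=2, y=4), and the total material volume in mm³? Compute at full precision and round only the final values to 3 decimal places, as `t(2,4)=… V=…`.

t(2,4)=2.607 V=24.568

span = t_max - t_min = 3.48 - 0.95 = 2.530
L(2,4) = 167, L_eff = 1 - 167/255 = 0.345098 (inverted)
t(2,4) = 3.48 - 2.530·0.345098 = 2.607
Σt over all 6·4 pixels = 1315859/25500 ≈ 51.6023137
V = pitch²·Σt = 0.69²·1315859/25500 = 24.568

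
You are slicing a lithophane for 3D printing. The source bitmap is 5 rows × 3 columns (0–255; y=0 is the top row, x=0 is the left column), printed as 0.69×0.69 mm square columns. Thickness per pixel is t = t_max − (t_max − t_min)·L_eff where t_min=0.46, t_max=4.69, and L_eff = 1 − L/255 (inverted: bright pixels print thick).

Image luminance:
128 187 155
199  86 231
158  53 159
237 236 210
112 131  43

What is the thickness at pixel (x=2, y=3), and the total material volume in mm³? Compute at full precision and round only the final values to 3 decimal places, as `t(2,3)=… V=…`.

t(2,3)=3.944 V=21.647

span = t_max - t_min = 4.69 - 0.46 = 4.230
L(2,3) = 210, L_eff = 1 - 210/255 = 0.176471 (inverted)
t(2,3) = 4.69 - 4.230·0.176471 = 3.944
Σt over all 5·3 pixels = 15459/340 ≈ 45.4676471
V = pitch²·Σt = 0.69²·15459/340 = 21.647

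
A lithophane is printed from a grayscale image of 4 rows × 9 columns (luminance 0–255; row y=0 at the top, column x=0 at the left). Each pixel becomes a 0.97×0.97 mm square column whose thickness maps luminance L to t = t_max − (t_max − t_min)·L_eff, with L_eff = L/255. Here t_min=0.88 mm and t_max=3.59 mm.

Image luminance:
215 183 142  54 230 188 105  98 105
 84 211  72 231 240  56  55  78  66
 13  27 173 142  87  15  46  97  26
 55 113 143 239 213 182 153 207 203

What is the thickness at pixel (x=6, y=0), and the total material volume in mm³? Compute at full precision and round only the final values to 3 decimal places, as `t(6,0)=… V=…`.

t(6,0)=2.474 V=76.135

span = t_max - t_min = 3.59 - 0.88 = 2.710
L(6,0) = 105, L_eff = 105/255 = 0.411765
t(6,0) = 3.59 - 2.710·0.411765 = 2.474
Σt over all 4·9 pixels = 2063383/25500 ≈ 80.9169804
V = pitch²·Σt = 0.97²·2063383/25500 = 76.135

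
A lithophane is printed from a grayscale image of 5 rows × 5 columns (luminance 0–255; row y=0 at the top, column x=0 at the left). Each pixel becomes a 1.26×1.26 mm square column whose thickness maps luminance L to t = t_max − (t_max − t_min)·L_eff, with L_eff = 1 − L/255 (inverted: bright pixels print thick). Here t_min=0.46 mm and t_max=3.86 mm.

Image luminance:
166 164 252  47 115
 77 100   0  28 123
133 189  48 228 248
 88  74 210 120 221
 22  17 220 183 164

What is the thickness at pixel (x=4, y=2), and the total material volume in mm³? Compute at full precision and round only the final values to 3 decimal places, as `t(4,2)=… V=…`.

span = t_max - t_min = 3.86 - 0.46 = 3.400
L(4,2) = 248, L_eff = 1 - 248/255 = 0.027451 (inverted)
t(4,2) = 3.86 - 3.400·0.027451 = 3.767
Σt over all 5·5 pixels = 54.66
V = pitch²·Σt = 1.26²·54.66 = 86.778

t(4,2)=3.767 V=86.778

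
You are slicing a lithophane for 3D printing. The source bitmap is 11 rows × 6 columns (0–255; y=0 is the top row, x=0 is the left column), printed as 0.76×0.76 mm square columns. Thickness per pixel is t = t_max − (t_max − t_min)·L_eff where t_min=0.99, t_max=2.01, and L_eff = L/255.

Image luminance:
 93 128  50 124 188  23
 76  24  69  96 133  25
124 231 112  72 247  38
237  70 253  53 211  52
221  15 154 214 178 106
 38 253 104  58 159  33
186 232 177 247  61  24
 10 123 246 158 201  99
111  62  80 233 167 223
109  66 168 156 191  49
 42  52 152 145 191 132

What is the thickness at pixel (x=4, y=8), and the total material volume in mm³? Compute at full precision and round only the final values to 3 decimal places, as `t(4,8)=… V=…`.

span = t_max - t_min = 2.01 - 0.99 = 1.020
L(4,8) = 167, L_eff = 167/255 = 0.654902
t(4,8) = 2.01 - 1.020·0.654902 = 1.342
Σt over all 11·6 pixels = 99.24
V = pitch²·Σt = 0.76²·99.24 = 57.321

t(4,8)=1.342 V=57.321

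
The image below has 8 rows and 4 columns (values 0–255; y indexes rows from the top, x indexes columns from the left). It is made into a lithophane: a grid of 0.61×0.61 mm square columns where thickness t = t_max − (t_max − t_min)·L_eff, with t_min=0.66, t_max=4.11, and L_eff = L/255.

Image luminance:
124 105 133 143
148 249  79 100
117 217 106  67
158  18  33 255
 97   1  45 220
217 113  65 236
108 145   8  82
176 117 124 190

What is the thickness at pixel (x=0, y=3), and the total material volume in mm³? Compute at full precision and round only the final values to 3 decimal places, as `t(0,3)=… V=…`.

t(0,3)=1.972 V=28.822

span = t_max - t_min = 4.11 - 0.66 = 3.450
L(0,3) = 158, L_eff = 158/255 = 0.619608
t(0,3) = 4.11 - 3.450·0.619608 = 1.972
Σt over all 8·4 pixels = 32919/425 ≈ 77.4564706
V = pitch²·Σt = 0.61²·32919/425 = 28.822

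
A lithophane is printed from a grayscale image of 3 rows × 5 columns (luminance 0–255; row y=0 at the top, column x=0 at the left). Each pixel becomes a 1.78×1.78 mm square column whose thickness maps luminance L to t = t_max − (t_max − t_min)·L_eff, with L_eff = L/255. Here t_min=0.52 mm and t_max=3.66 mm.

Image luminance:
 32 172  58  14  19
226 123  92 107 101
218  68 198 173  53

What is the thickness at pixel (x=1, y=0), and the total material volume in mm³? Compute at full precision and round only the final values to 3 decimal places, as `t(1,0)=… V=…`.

t(1,0)=1.542 V=109.415

span = t_max - t_min = 3.66 - 0.52 = 3.140
L(1,0) = 172, L_eff = 172/255 = 0.674510
t(1,0) = 3.66 - 3.140·0.674510 = 1.542
Σt over all 3·5 pixels = 440297/12750 ≈ 34.5330980
V = pitch²·Σt = 1.78²·440297/12750 = 109.415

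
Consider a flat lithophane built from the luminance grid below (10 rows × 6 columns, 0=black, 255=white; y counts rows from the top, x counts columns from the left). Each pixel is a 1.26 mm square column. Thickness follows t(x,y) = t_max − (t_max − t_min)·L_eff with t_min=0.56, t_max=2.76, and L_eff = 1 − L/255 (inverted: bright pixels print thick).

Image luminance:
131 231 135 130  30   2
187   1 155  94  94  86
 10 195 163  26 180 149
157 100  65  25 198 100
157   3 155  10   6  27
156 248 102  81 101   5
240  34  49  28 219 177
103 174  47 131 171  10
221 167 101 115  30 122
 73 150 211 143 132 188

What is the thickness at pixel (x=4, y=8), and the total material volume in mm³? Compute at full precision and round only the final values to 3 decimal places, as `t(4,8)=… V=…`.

span = t_max - t_min = 2.76 - 0.56 = 2.200
L(4,8) = 30, L_eff = 1 - 30/255 = 0.882353 (inverted)
t(4,8) = 2.76 - 2.200·0.882353 = 0.819
Σt over all 10·6 pixels = 116881/1275 ≈ 91.6713725
V = pitch²·Σt = 1.26²·116881/1275 = 145.537

t(4,8)=0.819 V=145.537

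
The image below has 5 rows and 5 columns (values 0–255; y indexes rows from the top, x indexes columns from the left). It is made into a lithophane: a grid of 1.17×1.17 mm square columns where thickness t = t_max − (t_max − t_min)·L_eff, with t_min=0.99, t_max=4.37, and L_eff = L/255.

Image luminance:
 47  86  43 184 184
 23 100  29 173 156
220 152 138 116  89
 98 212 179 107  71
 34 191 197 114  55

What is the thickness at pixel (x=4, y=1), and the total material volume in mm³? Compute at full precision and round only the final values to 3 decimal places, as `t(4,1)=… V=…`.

t(4,1)=2.302 V=95.155

span = t_max - t_min = 4.37 - 0.99 = 3.380
L(4,1) = 156, L_eff = 156/255 = 0.611765
t(4,1) = 4.37 - 3.380·0.611765 = 2.302
Σt over all 5·5 pixels = 1772551/25500 ≈ 69.5118039
V = pitch²·Σt = 1.17²·1772551/25500 = 95.155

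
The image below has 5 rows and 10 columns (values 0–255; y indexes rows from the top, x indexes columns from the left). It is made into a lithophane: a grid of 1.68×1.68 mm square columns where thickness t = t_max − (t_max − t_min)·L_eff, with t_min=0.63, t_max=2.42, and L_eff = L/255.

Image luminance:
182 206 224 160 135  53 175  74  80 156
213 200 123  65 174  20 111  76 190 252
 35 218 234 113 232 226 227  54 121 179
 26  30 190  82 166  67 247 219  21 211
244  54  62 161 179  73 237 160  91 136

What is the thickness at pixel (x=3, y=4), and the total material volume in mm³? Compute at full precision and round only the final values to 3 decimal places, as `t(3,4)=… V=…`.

t(3,4)=1.290 V=199.576

span = t_max - t_min = 2.42 - 0.63 = 1.790
L(3,4) = 161, L_eff = 161/255 = 0.631373
t(3,4) = 2.42 - 1.790·0.631373 = 1.290
Σt over all 5·10 pixels = 150262/2125 ≈ 70.7115294
V = pitch²·Σt = 1.68²·150262/2125 = 199.576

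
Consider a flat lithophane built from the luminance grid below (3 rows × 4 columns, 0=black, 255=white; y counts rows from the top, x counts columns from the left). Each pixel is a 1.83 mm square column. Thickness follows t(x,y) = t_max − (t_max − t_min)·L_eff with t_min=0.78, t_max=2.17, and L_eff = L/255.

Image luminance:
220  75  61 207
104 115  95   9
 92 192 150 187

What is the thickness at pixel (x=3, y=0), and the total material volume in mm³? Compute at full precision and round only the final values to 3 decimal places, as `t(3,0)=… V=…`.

span = t_max - t_min = 2.17 - 0.78 = 1.390
L(3,0) = 207, L_eff = 207/255 = 0.811765
t(3,0) = 2.17 - 1.390·0.811765 = 1.042
Σt over all 3·4 pixels = 454547/25500 ≈ 17.8253725
V = pitch²·Σt = 1.83²·454547/25500 = 59.695

t(3,0)=1.042 V=59.695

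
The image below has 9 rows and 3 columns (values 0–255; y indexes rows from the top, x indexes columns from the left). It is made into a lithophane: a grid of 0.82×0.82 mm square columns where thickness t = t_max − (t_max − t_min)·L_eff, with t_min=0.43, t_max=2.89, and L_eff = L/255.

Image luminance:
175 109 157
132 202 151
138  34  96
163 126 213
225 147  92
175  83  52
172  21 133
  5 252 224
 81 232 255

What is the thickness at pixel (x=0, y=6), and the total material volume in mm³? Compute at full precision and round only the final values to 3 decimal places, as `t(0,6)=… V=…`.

t(0,6)=1.231 V=27.526

span = t_max - t_min = 2.89 - 0.43 = 2.460
L(0,6) = 172, L_eff = 172/255 = 0.674510
t(0,6) = 2.89 - 2.460·0.674510 = 1.231
Σt over all 9·3 pixels = 69593/1700 ≈ 40.9370588
V = pitch²·Σt = 0.82²·69593/1700 = 27.526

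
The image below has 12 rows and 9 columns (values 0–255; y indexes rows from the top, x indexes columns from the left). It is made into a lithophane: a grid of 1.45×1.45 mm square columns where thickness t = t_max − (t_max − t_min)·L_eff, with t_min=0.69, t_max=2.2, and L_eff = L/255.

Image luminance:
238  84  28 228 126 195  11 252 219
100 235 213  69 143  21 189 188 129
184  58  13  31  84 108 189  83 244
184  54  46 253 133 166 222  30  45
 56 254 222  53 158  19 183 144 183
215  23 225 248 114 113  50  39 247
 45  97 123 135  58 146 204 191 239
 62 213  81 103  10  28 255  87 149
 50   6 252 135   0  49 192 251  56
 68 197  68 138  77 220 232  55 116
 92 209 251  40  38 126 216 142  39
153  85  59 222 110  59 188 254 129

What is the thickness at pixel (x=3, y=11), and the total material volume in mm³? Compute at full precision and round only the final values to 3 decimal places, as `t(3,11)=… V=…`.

t(3,11)=0.885 V=323.497

span = t_max - t_min = 2.2 - 0.69 = 1.510
L(3,11) = 222, L_eff = 222/255 = 0.870588
t(3,11) = 2.2 - 1.510·0.870588 = 0.885
Σt over all 12·9 pixels = 3923509/25500 ≈ 153.8630980
V = pitch²·Σt = 1.45²·3923509/25500 = 323.497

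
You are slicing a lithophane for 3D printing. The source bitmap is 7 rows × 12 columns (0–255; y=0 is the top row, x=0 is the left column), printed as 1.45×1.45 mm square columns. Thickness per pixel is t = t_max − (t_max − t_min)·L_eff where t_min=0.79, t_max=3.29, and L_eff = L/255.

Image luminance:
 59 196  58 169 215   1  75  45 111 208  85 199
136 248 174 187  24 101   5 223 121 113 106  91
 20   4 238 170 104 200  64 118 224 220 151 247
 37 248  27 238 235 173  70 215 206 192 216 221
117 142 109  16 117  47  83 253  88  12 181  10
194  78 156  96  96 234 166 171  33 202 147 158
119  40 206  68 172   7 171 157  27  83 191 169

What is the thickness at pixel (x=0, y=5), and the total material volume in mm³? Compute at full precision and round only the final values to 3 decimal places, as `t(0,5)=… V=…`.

span = t_max - t_min = 3.29 - 0.79 = 2.500
L(0,5) = 194, L_eff = 194/255 = 0.760784
t(0,5) = 3.29 - 2.500·0.760784 = 1.388
Σt over all 7·12 pixels = 213559/1275 ≈ 167.4972549
V = pitch²·Σt = 1.45²·213559/1275 = 352.163

t(0,5)=1.388 V=352.163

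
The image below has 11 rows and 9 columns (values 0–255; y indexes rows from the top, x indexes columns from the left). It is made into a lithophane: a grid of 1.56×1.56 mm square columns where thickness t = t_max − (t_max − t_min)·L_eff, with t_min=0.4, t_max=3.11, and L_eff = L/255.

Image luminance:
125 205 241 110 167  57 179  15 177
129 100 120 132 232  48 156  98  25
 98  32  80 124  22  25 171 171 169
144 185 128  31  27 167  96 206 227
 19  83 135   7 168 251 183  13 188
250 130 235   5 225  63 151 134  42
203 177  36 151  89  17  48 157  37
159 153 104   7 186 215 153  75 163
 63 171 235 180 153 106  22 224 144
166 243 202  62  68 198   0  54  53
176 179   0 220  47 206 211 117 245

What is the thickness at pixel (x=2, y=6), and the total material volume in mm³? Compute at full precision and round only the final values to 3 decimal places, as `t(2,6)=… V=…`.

span = t_max - t_min = 3.11 - 0.4 = 2.710
L(2,6) = 36, L_eff = 36/255 = 0.141176
t(2,6) = 3.11 - 2.710·0.141176 = 2.727
Σt over all 11·9 pixels = 1481033/8500 ≈ 174.2391765
V = pitch²·Σt = 1.56²·1481033/8500 = 424.028

t(2,6)=2.727 V=424.028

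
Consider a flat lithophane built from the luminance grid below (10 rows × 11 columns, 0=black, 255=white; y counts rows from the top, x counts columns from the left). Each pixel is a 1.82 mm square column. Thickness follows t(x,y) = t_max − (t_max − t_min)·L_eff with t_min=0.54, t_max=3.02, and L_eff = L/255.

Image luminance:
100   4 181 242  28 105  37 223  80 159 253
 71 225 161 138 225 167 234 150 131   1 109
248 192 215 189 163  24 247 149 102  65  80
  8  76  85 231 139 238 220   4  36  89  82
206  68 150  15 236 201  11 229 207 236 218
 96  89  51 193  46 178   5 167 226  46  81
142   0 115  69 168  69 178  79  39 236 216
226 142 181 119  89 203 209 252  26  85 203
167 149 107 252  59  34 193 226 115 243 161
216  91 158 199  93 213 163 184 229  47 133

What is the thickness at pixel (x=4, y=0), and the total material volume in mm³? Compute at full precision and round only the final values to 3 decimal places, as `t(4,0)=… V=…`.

span = t_max - t_min = 3.02 - 0.54 = 2.480
L(4,0) = 28, L_eff = 28/255 = 0.109804
t(4,0) = 3.02 - 2.480·0.109804 = 2.748
Σt over all 10·11 pixels = 388919/2125 ≈ 183.0207059
V = pitch²·Σt = 1.82²·388919/2125 = 606.238

t(4,0)=2.748 V=606.238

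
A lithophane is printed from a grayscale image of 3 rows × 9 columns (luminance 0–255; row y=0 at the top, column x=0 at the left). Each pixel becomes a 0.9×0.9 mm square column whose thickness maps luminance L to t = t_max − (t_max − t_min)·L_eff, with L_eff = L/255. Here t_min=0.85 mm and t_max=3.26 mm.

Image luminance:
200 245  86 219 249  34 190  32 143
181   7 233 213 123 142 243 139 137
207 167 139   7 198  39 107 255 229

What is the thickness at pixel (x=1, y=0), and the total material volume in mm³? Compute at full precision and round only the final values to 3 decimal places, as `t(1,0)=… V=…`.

t(1,0)=0.945 V=39.420

span = t_max - t_min = 3.26 - 0.85 = 2.410
L(1,0) = 245, L_eff = 245/255 = 0.960784
t(1,0) = 3.26 - 2.410·0.960784 = 0.945
Σt over all 3·9 pixels = 206831/4250 ≈ 48.6661176
V = pitch²·Σt = 0.9²·206831/4250 = 39.420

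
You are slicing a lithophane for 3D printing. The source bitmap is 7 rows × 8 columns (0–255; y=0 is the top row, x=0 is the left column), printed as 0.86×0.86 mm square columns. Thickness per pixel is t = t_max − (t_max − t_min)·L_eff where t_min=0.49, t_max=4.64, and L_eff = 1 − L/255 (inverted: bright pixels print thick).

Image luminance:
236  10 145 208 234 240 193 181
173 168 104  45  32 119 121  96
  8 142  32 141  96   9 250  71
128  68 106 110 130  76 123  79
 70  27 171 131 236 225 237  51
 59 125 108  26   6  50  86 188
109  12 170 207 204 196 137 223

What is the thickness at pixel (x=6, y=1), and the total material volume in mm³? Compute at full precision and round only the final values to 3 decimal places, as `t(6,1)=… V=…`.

t(6,1)=2.459 V=103.684

span = t_max - t_min = 4.64 - 0.49 = 4.150
L(6,1) = 121, L_eff = 1 - 121/255 = 0.525490 (inverted)
t(6,1) = 4.64 - 4.150·0.525490 = 2.459
Σt over all 7·8 pixels = 178742/1275 ≈ 140.1898039
V = pitch²·Σt = 0.86²·178742/1275 = 103.684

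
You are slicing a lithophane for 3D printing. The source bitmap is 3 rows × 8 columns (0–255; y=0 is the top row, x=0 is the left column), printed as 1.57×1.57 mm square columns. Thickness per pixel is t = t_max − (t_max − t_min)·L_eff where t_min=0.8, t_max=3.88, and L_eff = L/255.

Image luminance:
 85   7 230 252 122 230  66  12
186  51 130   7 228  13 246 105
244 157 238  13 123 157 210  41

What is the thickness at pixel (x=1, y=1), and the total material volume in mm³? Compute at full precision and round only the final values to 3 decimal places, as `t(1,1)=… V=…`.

span = t_max - t_min = 3.88 - 0.8 = 3.080
L(1,1) = 51, L_eff = 51/255 = 0.200000
t(1,1) = 3.88 - 3.080·0.200000 = 3.264
Σt over all 3·8 pixels = 116953/2125 ≈ 55.0367059
V = pitch²·Σt = 1.57²·116953/2125 = 135.660

t(1,1)=3.264 V=135.660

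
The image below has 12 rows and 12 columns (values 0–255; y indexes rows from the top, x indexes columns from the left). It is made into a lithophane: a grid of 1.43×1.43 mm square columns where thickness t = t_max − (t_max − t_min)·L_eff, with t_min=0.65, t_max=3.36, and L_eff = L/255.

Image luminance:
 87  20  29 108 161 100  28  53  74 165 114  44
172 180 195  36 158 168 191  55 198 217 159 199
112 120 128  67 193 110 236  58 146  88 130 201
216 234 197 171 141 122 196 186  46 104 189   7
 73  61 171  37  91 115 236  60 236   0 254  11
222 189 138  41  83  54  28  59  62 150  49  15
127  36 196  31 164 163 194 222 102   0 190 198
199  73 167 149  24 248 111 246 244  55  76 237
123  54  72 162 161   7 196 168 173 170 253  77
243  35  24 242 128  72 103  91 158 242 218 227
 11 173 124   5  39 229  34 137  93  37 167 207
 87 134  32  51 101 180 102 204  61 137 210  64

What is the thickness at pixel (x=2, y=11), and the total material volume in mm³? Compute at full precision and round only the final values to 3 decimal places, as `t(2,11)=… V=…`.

t(2,11)=3.020 V=593.576

span = t_max - t_min = 3.36 - 0.65 = 2.710
L(2,11) = 32, L_eff = 32/255 = 0.125490
t(2,11) = 3.36 - 2.710·0.125490 = 3.020
Σt over all 12·12 pixels = 3700963/12750 ≈ 290.2716078
V = pitch²·Σt = 1.43²·3700963/12750 = 593.576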